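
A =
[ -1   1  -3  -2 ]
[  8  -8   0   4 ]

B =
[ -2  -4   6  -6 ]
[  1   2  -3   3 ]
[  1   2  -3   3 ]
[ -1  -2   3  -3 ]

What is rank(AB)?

First compute AB:
[[  2,   4,  -6,   6],
 [-28, -56,  84, -84]]
Now row reduce the product.
R2 ← R2 + (14)·R1: [0, 0, 0, 0]
1 nonzero row, so rank(AB) = 1.

1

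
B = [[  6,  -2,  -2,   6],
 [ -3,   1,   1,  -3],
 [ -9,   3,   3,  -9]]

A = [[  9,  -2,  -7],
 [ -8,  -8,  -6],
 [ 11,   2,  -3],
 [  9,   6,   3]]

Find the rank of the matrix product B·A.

1

First compute BA:
[[102,  36,  -6],
 [-51, -18,   3],
 [-153, -54,   9]]
Now row reduce the product.
R2 ← R2 + (1/2)·R1: [0, 0, 0]
R3 ← R3 + (3/2)·R1: [0, 0, 0]
1 nonzero row, so rank(BA) = 1.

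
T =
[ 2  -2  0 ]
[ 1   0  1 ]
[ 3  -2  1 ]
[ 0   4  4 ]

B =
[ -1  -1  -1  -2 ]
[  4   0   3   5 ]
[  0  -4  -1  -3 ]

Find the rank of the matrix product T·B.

2

First compute TB:
[[-10,  -2,  -8, -14],
 [ -1,  -5,  -2,  -5],
 [-11,  -7, -10, -19],
 [ 16, -16,   8,   8]]
Now row reduce the product.
R2 ← R2 − (1/10)·R1: [0, -24/5, -6/5, -18/5]
R3 ← R3 − (11/10)·R1: [0, -24/5, -6/5, -18/5]
R4 ← R4 + (8/5)·R1: [0, -96/5, -24/5, -72/5]
R3 ← R3 − R2: [0, 0, 0, 0]
R4 ← R4 − (4)·R2: [0, 0, 0, 0]
2 nonzero rows, so rank(TB) = 2.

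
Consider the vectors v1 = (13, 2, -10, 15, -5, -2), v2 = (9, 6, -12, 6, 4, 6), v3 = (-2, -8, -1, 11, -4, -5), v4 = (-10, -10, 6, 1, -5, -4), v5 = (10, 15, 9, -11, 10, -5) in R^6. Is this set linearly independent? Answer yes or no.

Form the matrix with these vectors as rows and row reduce.
R2 ← R2 − (9/13)·R1: [0, 60/13, -66/13, -57/13, 97/13, 96/13]
R3 ← R3 + (2/13)·R1: [0, -100/13, -33/13, 173/13, -62/13, -69/13]
R4 ← R4 + (10/13)·R1: [0, -110/13, -22/13, 163/13, -115/13, -72/13]
R5 ← R5 − (10/13)·R1: [0, 175/13, 217/13, -293/13, 180/13, -45/13]
R3 ← R3 + (5/3)·R2: [0, 0, -11, 6, 23/3, 7]
R4 ← R4 + (11/6)·R2: [0, 0, -11, 9/2, 29/6, 8]
R5 ← R5 − (35/12)·R2: [0, 0, 63/2, -39/4, -95/12, -25]
R4 ← R4 − R3: [0, 0, 0, -3/2, -17/6, 1]
R5 ← R5 + (63/22)·R3: [0, 0, 0, 327/44, 1853/132, -109/22]
R5 ← R5 + (109/22)·R4: [0, 0, 0, 0, 0, 0]
4 nonzero rows, so the 5 vectors span a space of dimension 4.
Since 4 < 5, the vectors are linearly dependent.

no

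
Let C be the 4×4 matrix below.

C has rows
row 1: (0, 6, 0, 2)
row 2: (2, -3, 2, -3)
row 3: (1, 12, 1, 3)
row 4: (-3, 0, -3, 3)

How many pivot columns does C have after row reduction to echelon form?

2

Row reduce to echelon form.
Swap R1 ↔ R2
R3 ← R3 − (1/2)·R1: [0, 27/2, 0, 9/2]
R4 ← R4 + (3/2)·R1: [0, -9/2, 0, -3/2]
R3 ← R3 − (9/4)·R2: [0, 0, 0, 0]
R4 ← R4 + (3/4)·R2: [0, 0, 0, 0]
Echelon form has 2 nonzero rows, so rank(C) = 2.
Each nonzero row contributes one pivot column: 2 pivot columns.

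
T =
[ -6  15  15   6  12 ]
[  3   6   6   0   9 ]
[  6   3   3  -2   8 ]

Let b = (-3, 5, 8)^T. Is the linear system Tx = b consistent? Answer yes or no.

Row reduce the augmented matrix [T | b].
R2 ← R2 + (1/2)·R1: [0, 27/2, 27/2, 3, 15, 7/2]
R3 ← R3 + R1: [0, 18, 18, 4, 20, 5]
R3 ← R3 − (4/3)·R2: [0, 0, 0, 0, 0, 1/3]
The echelon form has 3 nonzero rows; the last pivot sits in the augmented column, so rank(T) = 2 but rank([T|b]) = 3.
Since the ranks differ, the system is inconsistent.

no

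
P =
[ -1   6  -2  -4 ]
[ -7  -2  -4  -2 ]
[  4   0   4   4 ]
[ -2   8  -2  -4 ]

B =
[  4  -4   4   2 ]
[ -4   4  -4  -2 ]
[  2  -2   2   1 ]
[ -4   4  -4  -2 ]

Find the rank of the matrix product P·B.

First compute PB:
[[-16,  16, -16,  -8],
 [-20,  20, -20, -10],
 [  8,  -8,   8,   4],
 [-28,  28, -28, -14]]
Now row reduce the product.
R2 ← R2 − (5/4)·R1: [0, 0, 0, 0]
R3 ← R3 + (1/2)·R1: [0, 0, 0, 0]
R4 ← R4 − (7/4)·R1: [0, 0, 0, 0]
1 nonzero row, so rank(PB) = 1.

1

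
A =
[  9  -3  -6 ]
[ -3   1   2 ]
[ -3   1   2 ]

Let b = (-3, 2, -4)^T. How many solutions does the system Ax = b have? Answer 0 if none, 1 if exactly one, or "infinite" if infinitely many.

Row reduce the augmented matrix [A | b].
R2 ← R2 + (1/3)·R1: [0, 0, 0, 1]
R3 ← R3 + (1/3)·R1: [0, 0, 0, -5]
R3 ← R3 + (5)·R2: [0, 0, 0, 0]
The echelon form has 2 nonzero rows; the last pivot sits in the augmented column, so rank(A) = 1 but rank([A|b]) = 2.
Since the ranks differ, the system is inconsistent.
It has no solutions.

0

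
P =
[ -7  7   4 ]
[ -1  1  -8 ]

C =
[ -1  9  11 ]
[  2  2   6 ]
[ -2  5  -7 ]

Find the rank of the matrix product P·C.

First compute PC:
[[ 13, -29, -63],
 [ 19, -47,  51]]
Now row reduce the product.
R2 ← R2 − (19/13)·R1: [0, -60/13, 1860/13]
2 nonzero rows, so rank(PC) = 2.

2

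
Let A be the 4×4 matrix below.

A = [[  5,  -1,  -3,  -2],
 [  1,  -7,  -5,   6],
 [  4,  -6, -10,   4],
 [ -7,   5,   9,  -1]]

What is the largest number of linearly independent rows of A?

Row reduce to echelon form.
R2 ← R2 − (1/5)·R1: [0, -34/5, -22/5, 32/5]
R3 ← R3 − (4/5)·R1: [0, -26/5, -38/5, 28/5]
R4 ← R4 + (7/5)·R1: [0, 18/5, 24/5, -19/5]
R3 ← R3 − (13/17)·R2: [0, 0, -72/17, 12/17]
R4 ← R4 + (9/17)·R2: [0, 0, 42/17, -7/17]
R4 ← R4 + (7/12)·R3: [0, 0, 0, 0]
Echelon form has 3 nonzero rows, so rank(A) = 3.
The rank gives the maximum number of linearly independent rows: 3.

3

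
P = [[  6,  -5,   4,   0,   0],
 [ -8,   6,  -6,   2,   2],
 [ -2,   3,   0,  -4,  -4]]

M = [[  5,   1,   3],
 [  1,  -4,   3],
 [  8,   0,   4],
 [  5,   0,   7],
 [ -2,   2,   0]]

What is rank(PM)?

First compute PM:
[[ 57,  26,  19],
 [-76, -28, -16],
 [-19, -22, -25]]
Now row reduce the product.
R2 ← R2 + (4/3)·R1: [0, 20/3, 28/3]
R3 ← R3 + (1/3)·R1: [0, -40/3, -56/3]
R3 ← R3 + (2)·R2: [0, 0, 0]
2 nonzero rows, so rank(PM) = 2.

2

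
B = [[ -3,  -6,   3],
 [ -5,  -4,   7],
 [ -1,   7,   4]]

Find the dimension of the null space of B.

1

Row reduce to echelon form.
R2 ← R2 − (5/3)·R1: [0, 6, 2]
R3 ← R3 − (1/3)·R1: [0, 9, 3]
R3 ← R3 − (3/2)·R2: [0, 0, 0]
2 nonzero rows, so rank(B) = 2.
B has 3 columns; by rank–nullity, nullity = 3 − 2 = 1.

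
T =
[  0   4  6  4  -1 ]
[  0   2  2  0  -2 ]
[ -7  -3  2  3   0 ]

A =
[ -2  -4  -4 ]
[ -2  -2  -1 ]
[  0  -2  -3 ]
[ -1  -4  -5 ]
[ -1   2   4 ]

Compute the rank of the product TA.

First compute TA:
[[-11, -38, -46],
 [ -2, -12, -16],
 [ 17,  18,  10]]
Now row reduce the product.
R2 ← R2 − (2/11)·R1: [0, -56/11, -84/11]
R3 ← R3 + (17/11)·R1: [0, -448/11, -672/11]
R3 ← R3 − (8)·R2: [0, 0, 0]
2 nonzero rows, so rank(TA) = 2.

2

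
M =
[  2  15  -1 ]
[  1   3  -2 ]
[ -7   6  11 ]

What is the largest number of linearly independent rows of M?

Row reduce to echelon form.
R2 ← R2 − (1/2)·R1: [0, -9/2, -3/2]
R3 ← R3 + (7/2)·R1: [0, 117/2, 15/2]
R3 ← R3 + (13)·R2: [0, 0, -12]
Echelon form has 3 nonzero rows, so rank(M) = 3.
The rank gives the maximum number of linearly independent rows: 3.

3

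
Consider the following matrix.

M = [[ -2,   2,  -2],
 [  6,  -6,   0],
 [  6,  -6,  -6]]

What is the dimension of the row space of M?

Row reduce to echelon form.
R2 ← R2 + (3)·R1: [0, 0, -6]
R3 ← R3 + (3)·R1: [0, 0, -12]
R3 ← R3 − (2)·R2: [0, 0, 0]
Echelon form has 2 nonzero rows, so rank(M) = 2.
The row space has dimension equal to the rank: 2.

2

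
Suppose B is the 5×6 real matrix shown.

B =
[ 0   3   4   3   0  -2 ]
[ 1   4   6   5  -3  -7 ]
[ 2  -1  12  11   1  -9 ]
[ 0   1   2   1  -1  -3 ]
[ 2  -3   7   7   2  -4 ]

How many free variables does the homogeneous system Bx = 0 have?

Row reduce to echelon form.
Swap R1 ↔ R2
R3 ← R3 − (2)·R1: [0, -9, 0, 1, 7, 5]
R5 ← R5 − (2)·R1: [0, -11, -5, -3, 8, 10]
R3 ← R3 + (3)·R2: [0, 0, 12, 10, 7, -1]
R4 ← R4 − (1/3)·R2: [0, 0, 2/3, 0, -1, -7/3]
R5 ← R5 + (11/3)·R2: [0, 0, 29/3, 8, 8, 8/3]
R4 ← R4 − (1/18)·R3: [0, 0, 0, -5/9, -25/18, -41/18]
R5 ← R5 − (29/36)·R3: [0, 0, 0, -1/18, 85/36, 125/36]
R5 ← R5 − (1/10)·R4: [0, 0, 0, 0, 5/2, 37/10]
5 nonzero rows, so rank(B) = 5.
B has 6 columns; by rank–nullity, nullity = 6 − 5 = 1.

1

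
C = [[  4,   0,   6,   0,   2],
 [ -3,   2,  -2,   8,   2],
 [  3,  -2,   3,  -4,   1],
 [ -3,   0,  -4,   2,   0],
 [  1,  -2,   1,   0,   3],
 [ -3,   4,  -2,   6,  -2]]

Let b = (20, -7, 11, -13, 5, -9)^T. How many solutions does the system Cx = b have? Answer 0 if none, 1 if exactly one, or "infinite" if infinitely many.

Row reduce the augmented matrix [C | b].
R2 ← R2 + (3/4)·R1: [0, 2, 5/2, 8, 7/2, 8]
R3 ← R3 − (3/4)·R1: [0, -2, -3/2, -4, -1/2, -4]
R4 ← R4 + (3/4)·R1: [0, 0, 1/2, 2, 3/2, 2]
R5 ← R5 − (1/4)·R1: [0, -2, -1/2, 0, 5/2, 0]
R6 ← R6 + (3/4)·R1: [0, 4, 5/2, 6, -1/2, 6]
R3 ← R3 + R2: [0, 0, 1, 4, 3, 4]
R5 ← R5 + R2: [0, 0, 2, 8, 6, 8]
R6 ← R6 − (2)·R2: [0, 0, -5/2, -10, -15/2, -10]
R4 ← R4 − (1/2)·R3: [0, 0, 0, 0, 0, 0]
R5 ← R5 − (2)·R3: [0, 0, 0, 0, 0, 0]
R6 ← R6 + (5/2)·R3: [0, 0, 0, 0, 0, 0]
The echelon form has 3 nonzero rows, and every pivot lies in the first 5 columns, so rank(C) = rank([C|b]) = 3.
The system is consistent.
rank = 3 < 5 unknowns, so there are infinitely many solutions.

infinite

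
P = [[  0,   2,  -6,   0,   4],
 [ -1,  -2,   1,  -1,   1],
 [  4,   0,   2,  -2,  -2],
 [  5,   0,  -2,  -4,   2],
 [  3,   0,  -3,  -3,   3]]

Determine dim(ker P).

2

Row reduce to echelon form.
Swap R1 ↔ R2
R3 ← R3 + (4)·R1: [0, -8, 6, -6, 2]
R4 ← R4 + (5)·R1: [0, -10, 3, -9, 7]
R5 ← R5 + (3)·R1: [0, -6, 0, -6, 6]
R3 ← R3 + (4)·R2: [0, 0, -18, -6, 18]
R4 ← R4 + (5)·R2: [0, 0, -27, -9, 27]
R5 ← R5 + (3)·R2: [0, 0, -18, -6, 18]
R4 ← R4 − (3/2)·R3: [0, 0, 0, 0, 0]
R5 ← R5 − R3: [0, 0, 0, 0, 0]
3 nonzero rows, so rank(P) = 3.
P has 5 columns; by rank–nullity, nullity = 5 − 3 = 2.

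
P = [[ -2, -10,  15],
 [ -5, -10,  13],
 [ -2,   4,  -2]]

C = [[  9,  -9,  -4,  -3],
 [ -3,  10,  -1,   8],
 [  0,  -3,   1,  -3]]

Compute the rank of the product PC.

2

First compute PC:
[[ 12, -127,  33, -119],
 [-15, -94,  43, -104],
 [-30,  64,   2,  44]]
Now row reduce the product.
R2 ← R2 + (5/4)·R1: [0, -1011/4, 337/4, -1011/4]
R3 ← R3 + (5/2)·R1: [0, -507/2, 169/2, -507/2]
R3 ← R3 − (338/337)·R2: [0, 0, 0, 0]
2 nonzero rows, so rank(PC) = 2.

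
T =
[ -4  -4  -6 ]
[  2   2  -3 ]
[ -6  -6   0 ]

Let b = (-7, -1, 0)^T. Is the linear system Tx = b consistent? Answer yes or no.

Row reduce the augmented matrix [T | b].
R2 ← R2 + (1/2)·R1: [0, 0, -6, -9/2]
R3 ← R3 − (3/2)·R1: [0, 0, 9, 21/2]
R3 ← R3 + (3/2)·R2: [0, 0, 0, 15/4]
The echelon form has 3 nonzero rows; the last pivot sits in the augmented column, so rank(T) = 2 but rank([T|b]) = 3.
Since the ranks differ, the system is inconsistent.

no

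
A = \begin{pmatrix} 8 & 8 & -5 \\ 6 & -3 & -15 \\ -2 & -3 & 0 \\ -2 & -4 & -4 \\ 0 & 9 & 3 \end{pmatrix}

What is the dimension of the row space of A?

Row reduce to echelon form.
R2 ← R2 − (3/4)·R1: [0, -9, -45/4]
R3 ← R3 + (1/4)·R1: [0, -1, -5/4]
R4 ← R4 + (1/4)·R1: [0, -2, -21/4]
R3 ← R3 − (1/9)·R2: [0, 0, 0]
R4 ← R4 − (2/9)·R2: [0, 0, -11/4]
R5 ← R5 + R2: [0, 0, -33/4]
Swap R3 ↔ R4
R5 ← R5 − (3)·R3: [0, 0, 0]
Echelon form has 3 nonzero rows, so rank(A) = 3.
The row space has dimension equal to the rank: 3.

3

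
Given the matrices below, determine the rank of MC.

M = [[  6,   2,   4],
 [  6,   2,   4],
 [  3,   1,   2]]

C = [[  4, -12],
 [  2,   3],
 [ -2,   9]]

First compute MC:
[[ 20, -30],
 [ 20, -30],
 [ 10, -15]]
Now row reduce the product.
R2 ← R2 − R1: [0, 0]
R3 ← R3 − (1/2)·R1: [0, 0]
1 nonzero row, so rank(MC) = 1.

1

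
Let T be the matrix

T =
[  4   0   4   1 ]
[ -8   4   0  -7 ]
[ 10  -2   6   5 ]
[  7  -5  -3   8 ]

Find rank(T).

Row reduce to echelon form.
R2 ← R2 + (2)·R1: [0, 4, 8, -5]
R3 ← R3 − (5/2)·R1: [0, -2, -4, 5/2]
R4 ← R4 − (7/4)·R1: [0, -5, -10, 25/4]
R3 ← R3 + (1/2)·R2: [0, 0, 0, 0]
R4 ← R4 + (5/4)·R2: [0, 0, 0, 0]
Echelon form has 2 nonzero rows, so rank(T) = 2.

2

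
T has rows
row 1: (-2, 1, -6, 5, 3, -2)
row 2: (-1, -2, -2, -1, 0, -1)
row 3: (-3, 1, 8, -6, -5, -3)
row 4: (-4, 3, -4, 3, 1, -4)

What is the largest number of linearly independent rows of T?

4

Row reduce to echelon form.
R2 ← R2 − (1/2)·R1: [0, -5/2, 1, -7/2, -3/2, 0]
R3 ← R3 − (3/2)·R1: [0, -1/2, 17, -27/2, -19/2, 0]
R4 ← R4 − (2)·R1: [0, 1, 8, -7, -5, 0]
R3 ← R3 − (1/5)·R2: [0, 0, 84/5, -64/5, -46/5, 0]
R4 ← R4 + (2/5)·R2: [0, 0, 42/5, -42/5, -28/5, 0]
R4 ← R4 − (1/2)·R3: [0, 0, 0, -2, -1, 0]
Echelon form has 4 nonzero rows, so rank(T) = 4.
The rank gives the maximum number of linearly independent rows: 4.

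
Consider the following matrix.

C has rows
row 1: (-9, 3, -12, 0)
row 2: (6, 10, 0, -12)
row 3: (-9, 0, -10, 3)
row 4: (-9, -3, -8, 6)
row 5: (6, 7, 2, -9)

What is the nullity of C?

2

Row reduce to echelon form.
R2 ← R2 + (2/3)·R1: [0, 12, -8, -12]
R3 ← R3 − R1: [0, -3, 2, 3]
R4 ← R4 − R1: [0, -6, 4, 6]
R5 ← R5 + (2/3)·R1: [0, 9, -6, -9]
R3 ← R3 + (1/4)·R2: [0, 0, 0, 0]
R4 ← R4 + (1/2)·R2: [0, 0, 0, 0]
R5 ← R5 − (3/4)·R2: [0, 0, 0, 0]
2 nonzero rows, so rank(C) = 2.
C has 4 columns; by rank–nullity, nullity = 4 − 2 = 2.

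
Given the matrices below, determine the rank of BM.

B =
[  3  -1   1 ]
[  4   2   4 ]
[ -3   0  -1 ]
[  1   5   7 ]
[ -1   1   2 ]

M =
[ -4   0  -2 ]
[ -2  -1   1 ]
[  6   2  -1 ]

2

First compute BM:
[[ -4,   3,  -8],
 [  4,   6, -10],
 [  6,  -2,   7],
 [ 28,   9,  -4],
 [ 14,   3,   1]]
Now row reduce the product.
R2 ← R2 + R1: [0, 9, -18]
R3 ← R3 + (3/2)·R1: [0, 5/2, -5]
R4 ← R4 + (7)·R1: [0, 30, -60]
R5 ← R5 + (7/2)·R1: [0, 27/2, -27]
R3 ← R3 − (5/18)·R2: [0, 0, 0]
R4 ← R4 − (10/3)·R2: [0, 0, 0]
R5 ← R5 − (3/2)·R2: [0, 0, 0]
2 nonzero rows, so rank(BM) = 2.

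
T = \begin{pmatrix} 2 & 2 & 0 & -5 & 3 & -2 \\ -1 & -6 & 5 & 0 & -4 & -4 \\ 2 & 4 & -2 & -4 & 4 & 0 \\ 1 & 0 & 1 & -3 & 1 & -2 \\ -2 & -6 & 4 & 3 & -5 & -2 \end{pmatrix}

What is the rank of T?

2

Row reduce to echelon form.
R2 ← R2 + (1/2)·R1: [0, -5, 5, -5/2, -5/2, -5]
R3 ← R3 − R1: [0, 2, -2, 1, 1, 2]
R4 ← R4 − (1/2)·R1: [0, -1, 1, -1/2, -1/2, -1]
R5 ← R5 + R1: [0, -4, 4, -2, -2, -4]
R3 ← R3 + (2/5)·R2: [0, 0, 0, 0, 0, 0]
R4 ← R4 − (1/5)·R2: [0, 0, 0, 0, 0, 0]
R5 ← R5 − (4/5)·R2: [0, 0, 0, 0, 0, 0]
Echelon form has 2 nonzero rows, so rank(T) = 2.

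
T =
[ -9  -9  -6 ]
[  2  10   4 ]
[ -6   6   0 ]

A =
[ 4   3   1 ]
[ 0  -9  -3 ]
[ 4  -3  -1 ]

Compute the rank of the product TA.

First compute TA:
[[-60,  72,  24],
 [ 24, -96, -32],
 [-24, -72, -24]]
Now row reduce the product.
R2 ← R2 + (2/5)·R1: [0, -336/5, -112/5]
R3 ← R3 − (2/5)·R1: [0, -504/5, -168/5]
R3 ← R3 − (3/2)·R2: [0, 0, 0]
2 nonzero rows, so rank(TA) = 2.

2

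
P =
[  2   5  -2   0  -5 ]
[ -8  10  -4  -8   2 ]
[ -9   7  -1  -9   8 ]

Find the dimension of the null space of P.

2

Row reduce to echelon form.
R2 ← R2 + (4)·R1: [0, 30, -12, -8, -18]
R3 ← R3 + (9/2)·R1: [0, 59/2, -10, -9, -29/2]
R3 ← R3 − (59/60)·R2: [0, 0, 9/5, -17/15, 16/5]
3 nonzero rows, so rank(P) = 3.
P has 5 columns; by rank–nullity, nullity = 5 − 3 = 2.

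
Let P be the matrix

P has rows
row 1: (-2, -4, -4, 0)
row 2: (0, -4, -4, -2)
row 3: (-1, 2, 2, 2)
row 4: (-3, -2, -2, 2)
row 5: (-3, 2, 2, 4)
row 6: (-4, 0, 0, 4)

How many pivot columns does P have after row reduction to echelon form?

Row reduce to echelon form.
R3 ← R3 − (1/2)·R1: [0, 4, 4, 2]
R4 ← R4 − (3/2)·R1: [0, 4, 4, 2]
R5 ← R5 − (3/2)·R1: [0, 8, 8, 4]
R6 ← R6 − (2)·R1: [0, 8, 8, 4]
R3 ← R3 + R2: [0, 0, 0, 0]
R4 ← R4 + R2: [0, 0, 0, 0]
R5 ← R5 + (2)·R2: [0, 0, 0, 0]
R6 ← R6 + (2)·R2: [0, 0, 0, 0]
Echelon form has 2 nonzero rows, so rank(P) = 2.
Each nonzero row contributes one pivot column: 2 pivot columns.

2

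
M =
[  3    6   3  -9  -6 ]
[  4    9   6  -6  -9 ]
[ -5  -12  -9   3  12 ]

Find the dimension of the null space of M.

Row reduce to echelon form.
R2 ← R2 − (4/3)·R1: [0, 1, 2, 6, -1]
R3 ← R3 + (5/3)·R1: [0, -2, -4, -12, 2]
R3 ← R3 + (2)·R2: [0, 0, 0, 0, 0]
2 nonzero rows, so rank(M) = 2.
M has 5 columns; by rank–nullity, nullity = 5 − 2 = 3.

3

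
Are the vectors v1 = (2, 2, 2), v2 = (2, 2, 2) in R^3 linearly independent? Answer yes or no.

no

Form the matrix with these vectors as rows and row reduce.
R2 ← R2 − R1: [0, 0, 0]
1 nonzero row, so the 2 vectors span a space of dimension 1.
Since 1 < 2, the vectors are linearly dependent.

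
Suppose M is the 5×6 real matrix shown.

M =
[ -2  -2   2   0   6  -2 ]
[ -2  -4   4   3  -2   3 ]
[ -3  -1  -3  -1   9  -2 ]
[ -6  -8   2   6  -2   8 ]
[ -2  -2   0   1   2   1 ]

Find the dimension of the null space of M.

Row reduce to echelon form.
R2 ← R2 − R1: [0, -2, 2, 3, -8, 5]
R3 ← R3 − (3/2)·R1: [0, 2, -6, -1, 0, 1]
R4 ← R4 − (3)·R1: [0, -2, -4, 6, -20, 14]
R5 ← R5 − R1: [0, 0, -2, 1, -4, 3]
R3 ← R3 + R2: [0, 0, -4, 2, -8, 6]
R4 ← R4 − R2: [0, 0, -6, 3, -12, 9]
R4 ← R4 − (3/2)·R3: [0, 0, 0, 0, 0, 0]
R5 ← R5 − (1/2)·R3: [0, 0, 0, 0, 0, 0]
3 nonzero rows, so rank(M) = 3.
M has 6 columns; by rank–nullity, nullity = 6 − 3 = 3.

3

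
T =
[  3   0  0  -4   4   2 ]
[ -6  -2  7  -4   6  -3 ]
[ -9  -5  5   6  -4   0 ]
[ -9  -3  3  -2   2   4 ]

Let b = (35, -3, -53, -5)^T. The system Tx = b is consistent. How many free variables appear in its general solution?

2

Row reduce the augmented matrix [T | b].
R2 ← R2 + (2)·R1: [0, -2, 7, -12, 14, 1, 67]
R3 ← R3 + (3)·R1: [0, -5, 5, -6, 8, 6, 52]
R4 ← R4 + (3)·R1: [0, -3, 3, -14, 14, 10, 100]
R3 ← R3 − (5/2)·R2: [0, 0, -25/2, 24, -27, 7/2, -231/2]
R4 ← R4 − (3/2)·R2: [0, 0, -15/2, 4, -7, 17/2, -1/2]
R4 ← R4 − (3/5)·R3: [0, 0, 0, -52/5, 46/5, 32/5, 344/5]
The echelon form has 4 nonzero rows, and every pivot lies in the first 6 columns, so rank(T) = rank([T|b]) = 4.
The system is consistent.
Free variables = (unknowns) − (rank) = 6 − 4 = 2.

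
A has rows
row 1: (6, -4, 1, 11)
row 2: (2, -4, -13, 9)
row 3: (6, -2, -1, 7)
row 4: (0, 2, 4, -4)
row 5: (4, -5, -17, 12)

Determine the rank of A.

Row reduce to echelon form.
R2 ← R2 − (1/3)·R1: [0, -8/3, -40/3, 16/3]
R3 ← R3 − R1: [0, 2, -2, -4]
R5 ← R5 − (2/3)·R1: [0, -7/3, -53/3, 14/3]
R3 ← R3 + (3/4)·R2: [0, 0, -12, 0]
R4 ← R4 + (3/4)·R2: [0, 0, -6, 0]
R5 ← R5 − (7/8)·R2: [0, 0, -6, 0]
R4 ← R4 − (1/2)·R3: [0, 0, 0, 0]
R5 ← R5 − (1/2)·R3: [0, 0, 0, 0]
Echelon form has 3 nonzero rows, so rank(A) = 3.

3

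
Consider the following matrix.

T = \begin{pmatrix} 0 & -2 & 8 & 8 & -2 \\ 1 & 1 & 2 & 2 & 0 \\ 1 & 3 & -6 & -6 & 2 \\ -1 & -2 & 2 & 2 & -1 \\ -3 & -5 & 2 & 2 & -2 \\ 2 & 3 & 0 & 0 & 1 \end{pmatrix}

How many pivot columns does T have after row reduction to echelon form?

2

Row reduce to echelon form.
Swap R1 ↔ R2
R3 ← R3 − R1: [0, 2, -8, -8, 2]
R4 ← R4 + R1: [0, -1, 4, 4, -1]
R5 ← R5 + (3)·R1: [0, -2, 8, 8, -2]
R6 ← R6 − (2)·R1: [0, 1, -4, -4, 1]
R3 ← R3 + R2: [0, 0, 0, 0, 0]
R4 ← R4 − (1/2)·R2: [0, 0, 0, 0, 0]
R5 ← R5 − R2: [0, 0, 0, 0, 0]
R6 ← R6 + (1/2)·R2: [0, 0, 0, 0, 0]
Echelon form has 2 nonzero rows, so rank(T) = 2.
Each nonzero row contributes one pivot column: 2 pivot columns.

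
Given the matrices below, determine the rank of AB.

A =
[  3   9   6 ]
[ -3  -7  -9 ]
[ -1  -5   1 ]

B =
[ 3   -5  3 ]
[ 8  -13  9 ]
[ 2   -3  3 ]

First compute AB:
[[ 93, -150, 108],
 [-83, 133, -99],
 [-41,  67, -45]]
Now row reduce the product.
R2 ← R2 + (83/93)·R1: [0, -27/31, -81/31]
R3 ← R3 + (41/93)·R1: [0, 27/31, 81/31]
R3 ← R3 + R2: [0, 0, 0]
2 nonzero rows, so rank(AB) = 2.

2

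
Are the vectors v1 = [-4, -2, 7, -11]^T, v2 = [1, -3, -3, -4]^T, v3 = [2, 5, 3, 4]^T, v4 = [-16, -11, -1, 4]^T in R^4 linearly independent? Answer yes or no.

Form the matrix with these vectors as rows and row reduce.
R2 ← R2 + (1/4)·R1: [0, -7/2, -5/4, -27/4]
R3 ← R3 + (1/2)·R1: [0, 4, 13/2, -3/2]
R4 ← R4 − (4)·R1: [0, -3, -29, 48]
R3 ← R3 + (8/7)·R2: [0, 0, 71/14, -129/14]
R4 ← R4 − (6/7)·R2: [0, 0, -391/14, 753/14]
R4 ← R4 + (391/71)·R3: [0, 0, 0, 216/71]
4 nonzero rows, so the 4 vectors span a space of dimension 4.
Since 4 = 4, the vectors are linearly independent.

yes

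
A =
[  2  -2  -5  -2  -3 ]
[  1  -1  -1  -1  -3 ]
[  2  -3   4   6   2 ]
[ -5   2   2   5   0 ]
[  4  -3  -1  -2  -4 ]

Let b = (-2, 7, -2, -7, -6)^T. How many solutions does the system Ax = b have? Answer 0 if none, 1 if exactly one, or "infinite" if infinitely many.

Row reduce the augmented matrix [A | b].
R2 ← R2 − (1/2)·R1: [0, 0, 3/2, 0, -3/2, 8]
R3 ← R3 − R1: [0, -1, 9, 8, 5, 0]
R4 ← R4 + (5/2)·R1: [0, -3, -21/2, 0, -15/2, -12]
R5 ← R5 − (2)·R1: [0, 1, 9, 2, 2, -2]
Swap R2 ↔ R3
R4 ← R4 − (3)·R2: [0, 0, -75/2, -24, -45/2, -12]
R5 ← R5 + R2: [0, 0, 18, 10, 7, -2]
R4 ← R4 + (25)·R3: [0, 0, 0, -24, -60, 188]
R5 ← R5 − (12)·R3: [0, 0, 0, 10, 25, -98]
R5 ← R5 + (5/12)·R4: [0, 0, 0, 0, 0, -59/3]
The echelon form has 5 nonzero rows; the last pivot sits in the augmented column, so rank(A) = 4 but rank([A|b]) = 5.
Since the ranks differ, the system is inconsistent.
It has no solutions.

0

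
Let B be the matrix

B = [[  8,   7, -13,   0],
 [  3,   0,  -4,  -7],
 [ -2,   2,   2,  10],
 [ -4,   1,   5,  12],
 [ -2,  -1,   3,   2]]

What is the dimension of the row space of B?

Row reduce to echelon form.
R2 ← R2 − (3/8)·R1: [0, -21/8, 7/8, -7]
R3 ← R3 + (1/4)·R1: [0, 15/4, -5/4, 10]
R4 ← R4 + (1/2)·R1: [0, 9/2, -3/2, 12]
R5 ← R5 + (1/4)·R1: [0, 3/4, -1/4, 2]
R3 ← R3 + (10/7)·R2: [0, 0, 0, 0]
R4 ← R4 + (12/7)·R2: [0, 0, 0, 0]
R5 ← R5 + (2/7)·R2: [0, 0, 0, 0]
Echelon form has 2 nonzero rows, so rank(B) = 2.
The row space has dimension equal to the rank: 2.

2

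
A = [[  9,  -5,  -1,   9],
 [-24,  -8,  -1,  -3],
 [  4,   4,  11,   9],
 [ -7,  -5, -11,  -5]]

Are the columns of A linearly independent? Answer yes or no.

Row reduce A to echelon form.
R2 ← R2 + (8/3)·R1: [0, -64/3, -11/3, 21]
R3 ← R3 − (4/9)·R1: [0, 56/9, 103/9, 5]
R4 ← R4 + (7/9)·R1: [0, -80/9, -106/9, 2]
R3 ← R3 + (7/24)·R2: [0, 0, 83/8, 89/8]
R4 ← R4 − (5/12)·R2: [0, 0, -41/4, -27/4]
R4 ← R4 + (82/83)·R3: [0, 0, 0, 352/83]
4 pivots among 4 columns.
Every column is a pivot column, so the columns are linearly independent.

yes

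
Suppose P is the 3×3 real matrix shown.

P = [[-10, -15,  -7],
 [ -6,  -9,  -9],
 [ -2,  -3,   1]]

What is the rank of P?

2

Row reduce to echelon form.
R2 ← R2 − (3/5)·R1: [0, 0, -24/5]
R3 ← R3 − (1/5)·R1: [0, 0, 12/5]
R3 ← R3 + (1/2)·R2: [0, 0, 0]
Echelon form has 2 nonzero rows, so rank(P) = 2.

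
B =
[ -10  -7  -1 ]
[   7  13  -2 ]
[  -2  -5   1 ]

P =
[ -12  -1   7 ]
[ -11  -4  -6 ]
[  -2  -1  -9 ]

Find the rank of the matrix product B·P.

First compute BP:
[[199,  39, -19],
 [-223, -57, -11],
 [ 77,  21,   7]]
Now row reduce the product.
R2 ← R2 + (223/199)·R1: [0, -2646/199, -6426/199]
R3 ← R3 − (77/199)·R1: [0, 1176/199, 2856/199]
R3 ← R3 + (4/9)·R2: [0, 0, 0]
2 nonzero rows, so rank(BP) = 2.

2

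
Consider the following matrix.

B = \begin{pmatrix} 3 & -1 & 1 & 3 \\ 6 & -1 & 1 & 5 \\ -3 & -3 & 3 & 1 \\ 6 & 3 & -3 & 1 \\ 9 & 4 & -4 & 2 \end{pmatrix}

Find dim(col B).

Row reduce to echelon form.
R2 ← R2 − (2)·R1: [0, 1, -1, -1]
R3 ← R3 + R1: [0, -4, 4, 4]
R4 ← R4 − (2)·R1: [0, 5, -5, -5]
R5 ← R5 − (3)·R1: [0, 7, -7, -7]
R3 ← R3 + (4)·R2: [0, 0, 0, 0]
R4 ← R4 − (5)·R2: [0, 0, 0, 0]
R5 ← R5 − (7)·R2: [0, 0, 0, 0]
Echelon form has 2 nonzero rows, so rank(B) = 2.
The column space has dimension equal to the rank: 2.

2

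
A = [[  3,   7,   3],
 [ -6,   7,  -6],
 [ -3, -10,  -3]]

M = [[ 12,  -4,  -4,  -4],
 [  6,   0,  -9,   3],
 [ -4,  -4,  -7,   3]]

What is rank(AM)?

First compute AM:
[[ 66, -24, -96,  18],
 [ -6,  48,   3,  27],
 [-84,  24, 123, -27]]
Now row reduce the product.
R2 ← R2 + (1/11)·R1: [0, 504/11, -63/11, 315/11]
R3 ← R3 + (14/11)·R1: [0, -72/11, 9/11, -45/11]
R3 ← R3 + (1/7)·R2: [0, 0, 0, 0]
2 nonzero rows, so rank(AM) = 2.

2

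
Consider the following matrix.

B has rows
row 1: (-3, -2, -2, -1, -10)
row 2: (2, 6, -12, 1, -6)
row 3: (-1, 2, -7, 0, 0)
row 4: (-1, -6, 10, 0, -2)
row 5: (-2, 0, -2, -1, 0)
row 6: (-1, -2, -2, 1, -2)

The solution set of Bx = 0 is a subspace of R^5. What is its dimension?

1

Row reduce to echelon form.
R2 ← R2 + (2/3)·R1: [0, 14/3, -40/3, 1/3, -38/3]
R3 ← R3 − (1/3)·R1: [0, 8/3, -19/3, 1/3, 10/3]
R4 ← R4 − (1/3)·R1: [0, -16/3, 32/3, 1/3, 4/3]
R5 ← R5 − (2/3)·R1: [0, 4/3, -2/3, -1/3, 20/3]
R6 ← R6 − (1/3)·R1: [0, -4/3, -4/3, 4/3, 4/3]
R3 ← R3 − (4/7)·R2: [0, 0, 9/7, 1/7, 74/7]
R4 ← R4 + (8/7)·R2: [0, 0, -32/7, 5/7, -92/7]
R5 ← R5 − (2/7)·R2: [0, 0, 22/7, -3/7, 72/7]
R6 ← R6 + (2/7)·R2: [0, 0, -36/7, 10/7, -16/7]
R4 ← R4 + (32/9)·R3: [0, 0, 0, 11/9, 220/9]
R5 ← R5 − (22/9)·R3: [0, 0, 0, -7/9, -140/9]
R6 ← R6 + (4)·R3: [0, 0, 0, 2, 40]
R5 ← R5 + (7/11)·R4: [0, 0, 0, 0, 0]
R6 ← R6 − (18/11)·R4: [0, 0, 0, 0, 0]
4 nonzero rows, so rank(B) = 4.
B has 5 columns; by rank–nullity, nullity = 5 − 4 = 1.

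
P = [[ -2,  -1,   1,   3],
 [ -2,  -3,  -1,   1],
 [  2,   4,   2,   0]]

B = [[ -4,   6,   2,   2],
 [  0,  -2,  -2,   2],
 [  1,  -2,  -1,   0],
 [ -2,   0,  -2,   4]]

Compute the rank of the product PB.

2

First compute PB:
[[  3, -12,  -9,   6],
 [  5,  -4,   1,  -6],
 [ -6,   0,  -6,  12]]
Now row reduce the product.
R2 ← R2 − (5/3)·R1: [0, 16, 16, -16]
R3 ← R3 + (2)·R1: [0, -24, -24, 24]
R3 ← R3 + (3/2)·R2: [0, 0, 0, 0]
2 nonzero rows, so rank(PB) = 2.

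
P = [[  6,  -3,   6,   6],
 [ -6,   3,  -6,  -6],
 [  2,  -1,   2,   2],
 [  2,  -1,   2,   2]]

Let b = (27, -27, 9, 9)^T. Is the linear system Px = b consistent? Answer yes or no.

yes

Row reduce the augmented matrix [P | b].
R2 ← R2 + R1: [0, 0, 0, 0, 0]
R3 ← R3 − (1/3)·R1: [0, 0, 0, 0, 0]
R4 ← R4 − (1/3)·R1: [0, 0, 0, 0, 0]
The echelon form has 1 nonzero rows, and every pivot lies in the first 4 columns, so rank(P) = rank([P|b]) = 1.
The system is consistent.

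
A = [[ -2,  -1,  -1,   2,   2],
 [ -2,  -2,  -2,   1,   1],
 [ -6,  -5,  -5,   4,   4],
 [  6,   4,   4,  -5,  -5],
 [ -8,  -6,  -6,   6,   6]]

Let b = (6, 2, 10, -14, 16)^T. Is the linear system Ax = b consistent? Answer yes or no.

Row reduce the augmented matrix [A | b].
R2 ← R2 − R1: [0, -1, -1, -1, -1, -4]
R3 ← R3 − (3)·R1: [0, -2, -2, -2, -2, -8]
R4 ← R4 + (3)·R1: [0, 1, 1, 1, 1, 4]
R5 ← R5 − (4)·R1: [0, -2, -2, -2, -2, -8]
R3 ← R3 − (2)·R2: [0, 0, 0, 0, 0, 0]
R4 ← R4 + R2: [0, 0, 0, 0, 0, 0]
R5 ← R5 − (2)·R2: [0, 0, 0, 0, 0, 0]
The echelon form has 2 nonzero rows, and every pivot lies in the first 5 columns, so rank(A) = rank([A|b]) = 2.
The system is consistent.

yes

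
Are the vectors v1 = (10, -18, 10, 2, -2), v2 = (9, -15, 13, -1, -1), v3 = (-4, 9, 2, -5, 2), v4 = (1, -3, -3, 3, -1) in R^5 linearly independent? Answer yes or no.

Form the matrix with these vectors as rows and row reduce.
R2 ← R2 − (9/10)·R1: [0, 6/5, 4, -14/5, 4/5]
R3 ← R3 + (2/5)·R1: [0, 9/5, 6, -21/5, 6/5]
R4 ← R4 − (1/10)·R1: [0, -6/5, -4, 14/5, -4/5]
R3 ← R3 − (3/2)·R2: [0, 0, 0, 0, 0]
R4 ← R4 + R2: [0, 0, 0, 0, 0]
2 nonzero rows, so the 4 vectors span a space of dimension 2.
Since 2 < 4, the vectors are linearly dependent.

no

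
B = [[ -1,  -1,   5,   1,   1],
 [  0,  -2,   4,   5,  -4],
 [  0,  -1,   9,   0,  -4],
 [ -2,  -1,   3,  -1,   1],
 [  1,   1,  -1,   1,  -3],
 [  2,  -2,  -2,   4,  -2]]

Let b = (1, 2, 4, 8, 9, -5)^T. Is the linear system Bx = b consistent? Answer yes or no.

Row reduce the augmented matrix [B | b].
R4 ← R4 − (2)·R1: [0, 1, -7, -3, -1, 6]
R5 ← R5 + R1: [0, 0, 4, 2, -2, 10]
R6 ← R6 + (2)·R1: [0, -4, 8, 6, 0, -3]
R3 ← R3 − (1/2)·R2: [0, 0, 7, -5/2, -2, 3]
R4 ← R4 + (1/2)·R2: [0, 0, -5, -1/2, -3, 7]
R6 ← R6 − (2)·R2: [0, 0, 0, -4, 8, -7]
R4 ← R4 + (5/7)·R3: [0, 0, 0, -16/7, -31/7, 64/7]
R5 ← R5 − (4/7)·R3: [0, 0, 0, 24/7, -6/7, 58/7]
R5 ← R5 + (3/2)·R4: [0, 0, 0, 0, -15/2, 22]
R6 ← R6 − (7/4)·R4: [0, 0, 0, 0, 63/4, -23]
R6 ← R6 + (21/10)·R5: [0, 0, 0, 0, 0, 116/5]
The echelon form has 6 nonzero rows; the last pivot sits in the augmented column, so rank(B) = 5 but rank([B|b]) = 6.
Since the ranks differ, the system is inconsistent.

no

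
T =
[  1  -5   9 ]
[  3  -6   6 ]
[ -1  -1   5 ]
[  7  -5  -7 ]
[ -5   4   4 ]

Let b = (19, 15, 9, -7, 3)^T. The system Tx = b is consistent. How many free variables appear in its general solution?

1

Row reduce the augmented matrix [T | b].
R2 ← R2 − (3)·R1: [0, 9, -21, -42]
R3 ← R3 + R1: [0, -6, 14, 28]
R4 ← R4 − (7)·R1: [0, 30, -70, -140]
R5 ← R5 + (5)·R1: [0, -21, 49, 98]
R3 ← R3 + (2/3)·R2: [0, 0, 0, 0]
R4 ← R4 − (10/3)·R2: [0, 0, 0, 0]
R5 ← R5 + (7/3)·R2: [0, 0, 0, 0]
The echelon form has 2 nonzero rows, and every pivot lies in the first 3 columns, so rank(T) = rank([T|b]) = 2.
The system is consistent.
Free variables = (unknowns) − (rank) = 3 − 2 = 1.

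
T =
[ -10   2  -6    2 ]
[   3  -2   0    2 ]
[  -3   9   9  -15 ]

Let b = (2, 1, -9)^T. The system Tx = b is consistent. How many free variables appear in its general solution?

Row reduce the augmented matrix [T | b].
R2 ← R2 + (3/10)·R1: [0, -7/5, -9/5, 13/5, 8/5]
R3 ← R3 − (3/10)·R1: [0, 42/5, 54/5, -78/5, -48/5]
R3 ← R3 + (6)·R2: [0, 0, 0, 0, 0]
The echelon form has 2 nonzero rows, and every pivot lies in the first 4 columns, so rank(T) = rank([T|b]) = 2.
The system is consistent.
Free variables = (unknowns) − (rank) = 4 − 2 = 2.

2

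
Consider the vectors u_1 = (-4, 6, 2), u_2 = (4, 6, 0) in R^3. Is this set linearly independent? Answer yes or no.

yes

Form the matrix with these vectors as rows and row reduce.
R2 ← R2 + R1: [0, 12, 2]
2 nonzero rows, so the 2 vectors span a space of dimension 2.
Since 2 = 2, the vectors are linearly independent.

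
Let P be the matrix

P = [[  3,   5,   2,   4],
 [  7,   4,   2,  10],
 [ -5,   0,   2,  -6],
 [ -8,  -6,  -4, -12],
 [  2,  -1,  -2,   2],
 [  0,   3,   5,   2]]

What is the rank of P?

Row reduce to echelon form.
R2 ← R2 − (7/3)·R1: [0, -23/3, -8/3, 2/3]
R3 ← R3 + (5/3)·R1: [0, 25/3, 16/3, 2/3]
R4 ← R4 + (8/3)·R1: [0, 22/3, 4/3, -4/3]
R5 ← R5 − (2/3)·R1: [0, -13/3, -10/3, -2/3]
R3 ← R3 + (25/23)·R2: [0, 0, 56/23, 32/23]
R4 ← R4 + (22/23)·R2: [0, 0, -28/23, -16/23]
R5 ← R5 − (13/23)·R2: [0, 0, -42/23, -24/23]
R6 ← R6 + (9/23)·R2: [0, 0, 91/23, 52/23]
R4 ← R4 + (1/2)·R3: [0, 0, 0, 0]
R5 ← R5 + (3/4)·R3: [0, 0, 0, 0]
R6 ← R6 − (13/8)·R3: [0, 0, 0, 0]
Echelon form has 3 nonzero rows, so rank(P) = 3.

3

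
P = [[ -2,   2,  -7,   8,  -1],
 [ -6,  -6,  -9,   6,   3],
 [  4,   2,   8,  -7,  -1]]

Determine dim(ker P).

3

Row reduce to echelon form.
R2 ← R2 − (3)·R1: [0, -12, 12, -18, 6]
R3 ← R3 + (2)·R1: [0, 6, -6, 9, -3]
R3 ← R3 + (1/2)·R2: [0, 0, 0, 0, 0]
2 nonzero rows, so rank(P) = 2.
P has 5 columns; by rank–nullity, nullity = 5 − 2 = 3.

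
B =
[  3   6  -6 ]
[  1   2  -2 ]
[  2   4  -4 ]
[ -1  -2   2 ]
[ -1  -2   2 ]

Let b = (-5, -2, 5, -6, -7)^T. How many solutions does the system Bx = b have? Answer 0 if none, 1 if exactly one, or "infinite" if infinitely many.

Row reduce the augmented matrix [B | b].
R2 ← R2 − (1/3)·R1: [0, 0, 0, -1/3]
R3 ← R3 − (2/3)·R1: [0, 0, 0, 25/3]
R4 ← R4 + (1/3)·R1: [0, 0, 0, -23/3]
R5 ← R5 + (1/3)·R1: [0, 0, 0, -26/3]
R3 ← R3 + (25)·R2: [0, 0, 0, 0]
R4 ← R4 − (23)·R2: [0, 0, 0, 0]
R5 ← R5 − (26)·R2: [0, 0, 0, 0]
The echelon form has 2 nonzero rows; the last pivot sits in the augmented column, so rank(B) = 1 but rank([B|b]) = 2.
Since the ranks differ, the system is inconsistent.
It has no solutions.

0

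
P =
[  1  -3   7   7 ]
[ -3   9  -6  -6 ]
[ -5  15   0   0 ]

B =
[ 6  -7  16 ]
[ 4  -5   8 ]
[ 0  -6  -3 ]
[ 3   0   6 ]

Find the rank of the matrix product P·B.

2

First compute PB:
[[ 15, -34,  13],
 [  0,  12,   6],
 [ 30, -40,  40]]
Now row reduce the product.
R3 ← R3 − (2)·R1: [0, 28, 14]
R3 ← R3 − (7/3)·R2: [0, 0, 0]
2 nonzero rows, so rank(PB) = 2.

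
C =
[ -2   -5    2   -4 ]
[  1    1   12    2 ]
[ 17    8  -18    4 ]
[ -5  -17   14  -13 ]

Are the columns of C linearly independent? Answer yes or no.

Row reduce C to echelon form.
R2 ← R2 + (1/2)·R1: [0, -3/2, 13, 0]
R3 ← R3 + (17/2)·R1: [0, -69/2, -1, -30]
R4 ← R4 − (5/2)·R1: [0, -9/2, 9, -3]
R3 ← R3 − (23)·R2: [0, 0, -300, -30]
R4 ← R4 − (3)·R2: [0, 0, -30, -3]
R4 ← R4 − (1/10)·R3: [0, 0, 0, 0]
3 pivots among 4 columns.
Only 3 < 4 pivot columns, so the columns are linearly dependent.

no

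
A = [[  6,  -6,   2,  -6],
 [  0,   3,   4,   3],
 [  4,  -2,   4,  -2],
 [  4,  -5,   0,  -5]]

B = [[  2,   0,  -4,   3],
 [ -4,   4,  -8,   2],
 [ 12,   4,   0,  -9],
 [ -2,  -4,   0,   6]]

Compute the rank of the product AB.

First compute AB:
[[ 72,   8,  24, -48],
 [ 30,  16, -24, -12],
 [ 68,  16,   0, -40],
 [ 38,   0,  24, -28]]
Now row reduce the product.
R2 ← R2 − (5/12)·R1: [0, 38/3, -34, 8]
R3 ← R3 − (17/18)·R1: [0, 76/9, -68/3, 16/3]
R4 ← R4 − (19/36)·R1: [0, -38/9, 34/3, -8/3]
R3 ← R3 − (2/3)·R2: [0, 0, 0, 0]
R4 ← R4 + (1/3)·R2: [0, 0, 0, 0]
2 nonzero rows, so rank(AB) = 2.

2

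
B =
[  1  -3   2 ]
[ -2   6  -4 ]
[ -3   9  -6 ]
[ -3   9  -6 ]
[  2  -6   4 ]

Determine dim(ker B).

Row reduce to echelon form.
R2 ← R2 + (2)·R1: [0, 0, 0]
R3 ← R3 + (3)·R1: [0, 0, 0]
R4 ← R4 + (3)·R1: [0, 0, 0]
R5 ← R5 − (2)·R1: [0, 0, 0]
1 nonzero row, so rank(B) = 1.
B has 3 columns; by rank–nullity, nullity = 3 − 1 = 2.

2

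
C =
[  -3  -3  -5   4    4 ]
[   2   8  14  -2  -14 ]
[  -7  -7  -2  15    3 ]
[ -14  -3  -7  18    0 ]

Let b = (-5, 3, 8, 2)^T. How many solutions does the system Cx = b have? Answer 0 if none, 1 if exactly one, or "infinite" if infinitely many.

Row reduce the augmented matrix [C | b].
R2 ← R2 + (2/3)·R1: [0, 6, 32/3, 2/3, -34/3, -1/3]
R3 ← R3 − (7/3)·R1: [0, 0, 29/3, 17/3, -19/3, 59/3]
R4 ← R4 − (14/3)·R1: [0, 11, 49/3, -2/3, -56/3, 76/3]
R4 ← R4 − (11/6)·R2: [0, 0, -29/9, -17/9, 19/9, 467/18]
R4 ← R4 + (1/3)·R3: [0, 0, 0, 0, 0, 65/2]
The echelon form has 4 nonzero rows; the last pivot sits in the augmented column, so rank(C) = 3 but rank([C|b]) = 4.
Since the ranks differ, the system is inconsistent.
It has no solutions.

0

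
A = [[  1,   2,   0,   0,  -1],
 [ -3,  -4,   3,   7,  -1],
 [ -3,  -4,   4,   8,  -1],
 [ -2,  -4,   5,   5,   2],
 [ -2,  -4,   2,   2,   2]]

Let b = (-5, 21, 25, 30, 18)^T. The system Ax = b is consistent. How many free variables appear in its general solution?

2

Row reduce the augmented matrix [A | b].
R2 ← R2 + (3)·R1: [0, 2, 3, 7, -4, 6]
R3 ← R3 + (3)·R1: [0, 2, 4, 8, -4, 10]
R4 ← R4 + (2)·R1: [0, 0, 5, 5, 0, 20]
R5 ← R5 + (2)·R1: [0, 0, 2, 2, 0, 8]
R3 ← R3 − R2: [0, 0, 1, 1, 0, 4]
R4 ← R4 − (5)·R3: [0, 0, 0, 0, 0, 0]
R5 ← R5 − (2)·R3: [0, 0, 0, 0, 0, 0]
The echelon form has 3 nonzero rows, and every pivot lies in the first 5 columns, so rank(A) = rank([A|b]) = 3.
The system is consistent.
Free variables = (unknowns) − (rank) = 5 − 3 = 2.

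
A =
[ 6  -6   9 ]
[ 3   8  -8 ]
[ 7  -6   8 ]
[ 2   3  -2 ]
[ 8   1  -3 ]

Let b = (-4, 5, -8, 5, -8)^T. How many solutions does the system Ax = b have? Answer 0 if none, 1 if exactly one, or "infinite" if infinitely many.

Row reduce the augmented matrix [A | b].
R2 ← R2 − (1/2)·R1: [0, 11, -25/2, 7]
R3 ← R3 − (7/6)·R1: [0, 1, -5/2, -10/3]
R4 ← R4 − (1/3)·R1: [0, 5, -5, 19/3]
R5 ← R5 − (4/3)·R1: [0, 9, -15, -8/3]
R3 ← R3 − (1/11)·R2: [0, 0, -15/11, -131/33]
R4 ← R4 − (5/11)·R2: [0, 0, 15/22, 104/33]
R5 ← R5 − (9/11)·R2: [0, 0, -105/22, -277/33]
R4 ← R4 + (1/2)·R3: [0, 0, 0, 7/6]
R5 ← R5 − (7/2)·R3: [0, 0, 0, 11/2]
R5 ← R5 − (33/7)·R4: [0, 0, 0, 0]
The echelon form has 4 nonzero rows; the last pivot sits in the augmented column, so rank(A) = 3 but rank([A|b]) = 4.
Since the ranks differ, the system is inconsistent.
It has no solutions.

0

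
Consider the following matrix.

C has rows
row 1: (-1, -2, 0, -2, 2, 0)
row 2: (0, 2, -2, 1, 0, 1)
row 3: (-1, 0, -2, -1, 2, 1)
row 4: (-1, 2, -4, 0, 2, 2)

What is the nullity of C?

Row reduce to echelon form.
R3 ← R3 − R1: [0, 2, -2, 1, 0, 1]
R4 ← R4 − R1: [0, 4, -4, 2, 0, 2]
R3 ← R3 − R2: [0, 0, 0, 0, 0, 0]
R4 ← R4 − (2)·R2: [0, 0, 0, 0, 0, 0]
2 nonzero rows, so rank(C) = 2.
C has 6 columns; by rank–nullity, nullity = 6 − 2 = 4.

4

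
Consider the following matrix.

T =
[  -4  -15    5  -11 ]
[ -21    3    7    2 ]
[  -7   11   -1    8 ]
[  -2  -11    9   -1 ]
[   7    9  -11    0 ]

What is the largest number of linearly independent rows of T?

4

Row reduce to echelon form.
R2 ← R2 − (21/4)·R1: [0, 327/4, -77/4, 239/4]
R3 ← R3 − (7/4)·R1: [0, 149/4, -39/4, 109/4]
R4 ← R4 − (1/2)·R1: [0, -7/2, 13/2, 9/2]
R5 ← R5 + (7/4)·R1: [0, -69/4, -9/4, -77/4]
R3 ← R3 − (149/327)·R2: [0, 0, -320/327, 8/327]
R4 ← R4 + (14/327)·R2: [0, 0, 1856/327, 2308/327]
R5 ← R5 + (23/109)·R2: [0, 0, -688/109, -724/109]
R4 ← R4 + (29/5)·R3: [0, 0, 0, 36/5]
R5 ← R5 − (129/20)·R3: [0, 0, 0, -34/5]
R5 ← R5 + (17/18)·R4: [0, 0, 0, 0]
Echelon form has 4 nonzero rows, so rank(T) = 4.
The rank gives the maximum number of linearly independent rows: 4.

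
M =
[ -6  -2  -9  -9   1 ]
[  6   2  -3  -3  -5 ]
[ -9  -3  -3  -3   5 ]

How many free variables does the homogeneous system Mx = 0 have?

Row reduce to echelon form.
R2 ← R2 + R1: [0, 0, -12, -12, -4]
R3 ← R3 − (3/2)·R1: [0, 0, 21/2, 21/2, 7/2]
R3 ← R3 + (7/8)·R2: [0, 0, 0, 0, 0]
2 nonzero rows, so rank(M) = 2.
M has 5 columns; by rank–nullity, nullity = 5 − 2 = 3.

3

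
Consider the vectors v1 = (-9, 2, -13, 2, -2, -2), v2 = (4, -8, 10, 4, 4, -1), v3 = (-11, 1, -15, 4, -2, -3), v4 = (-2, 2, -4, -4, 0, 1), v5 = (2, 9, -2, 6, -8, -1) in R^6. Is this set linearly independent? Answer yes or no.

no

Form the matrix with these vectors as rows and row reduce.
R2 ← R2 + (4/9)·R1: [0, -64/9, 38/9, 44/9, 28/9, -17/9]
R3 ← R3 − (11/9)·R1: [0, -13/9, 8/9, 14/9, 4/9, -5/9]
R4 ← R4 − (2/9)·R1: [0, 14/9, -10/9, -40/9, 4/9, 13/9]
R5 ← R5 + (2/9)·R1: [0, 85/9, -44/9, 58/9, -76/9, -13/9]
R3 ← R3 − (13/64)·R2: [0, 0, 1/32, 9/16, -3/16, -11/64]
R4 ← R4 + (7/32)·R2: [0, 0, -3/16, -27/8, 9/8, 33/32]
R5 ← R5 + (85/64)·R2: [0, 0, 23/32, 207/16, -69/16, -253/64]
R4 ← R4 + (6)·R3: [0, 0, 0, 0, 0, 0]
R5 ← R5 − (23)·R3: [0, 0, 0, 0, 0, 0]
3 nonzero rows, so the 5 vectors span a space of dimension 3.
Since 3 < 5, the vectors are linearly dependent.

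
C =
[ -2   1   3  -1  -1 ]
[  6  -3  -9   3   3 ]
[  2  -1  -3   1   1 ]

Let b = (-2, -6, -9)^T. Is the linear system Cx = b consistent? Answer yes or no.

Row reduce the augmented matrix [C | b].
R2 ← R2 + (3)·R1: [0, 0, 0, 0, 0, -12]
R3 ← R3 + R1: [0, 0, 0, 0, 0, -11]
R3 ← R3 − (11/12)·R2: [0, 0, 0, 0, 0, 0]
The echelon form has 2 nonzero rows; the last pivot sits in the augmented column, so rank(C) = 1 but rank([C|b]) = 2.
Since the ranks differ, the system is inconsistent.

no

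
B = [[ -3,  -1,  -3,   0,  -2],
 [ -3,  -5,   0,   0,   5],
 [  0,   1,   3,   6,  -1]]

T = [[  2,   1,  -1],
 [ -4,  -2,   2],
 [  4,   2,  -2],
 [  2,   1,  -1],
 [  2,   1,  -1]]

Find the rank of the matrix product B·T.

1

First compute BT:
[[-18,  -9,   9],
 [ 24,  12, -12],
 [ 18,   9,  -9]]
Now row reduce the product.
R2 ← R2 + (4/3)·R1: [0, 0, 0]
R3 ← R3 + R1: [0, 0, 0]
1 nonzero row, so rank(BT) = 1.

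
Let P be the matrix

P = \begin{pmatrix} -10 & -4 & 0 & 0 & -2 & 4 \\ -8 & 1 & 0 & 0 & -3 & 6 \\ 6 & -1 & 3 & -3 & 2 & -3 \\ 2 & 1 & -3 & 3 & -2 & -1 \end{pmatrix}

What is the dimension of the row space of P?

4

Row reduce to echelon form.
R2 ← R2 − (4/5)·R1: [0, 21/5, 0, 0, -7/5, 14/5]
R3 ← R3 + (3/5)·R1: [0, -17/5, 3, -3, 4/5, -3/5]
R4 ← R4 + (1/5)·R1: [0, 1/5, -3, 3, -12/5, -1/5]
R3 ← R3 + (17/21)·R2: [0, 0, 3, -3, -1/3, 5/3]
R4 ← R4 − (1/21)·R2: [0, 0, -3, 3, -7/3, -1/3]
R4 ← R4 + R3: [0, 0, 0, 0, -8/3, 4/3]
Echelon form has 4 nonzero rows, so rank(P) = 4.
The row space has dimension equal to the rank: 4.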